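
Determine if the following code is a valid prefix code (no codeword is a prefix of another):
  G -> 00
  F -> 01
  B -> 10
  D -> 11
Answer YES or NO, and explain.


Checking each pair (does one codeword prefix another?):
  G='00' vs F='01': no prefix
  G='00' vs B='10': no prefix
  G='00' vs D='11': no prefix
  F='01' vs G='00': no prefix
  F='01' vs B='10': no prefix
  F='01' vs D='11': no prefix
  B='10' vs G='00': no prefix
  B='10' vs F='01': no prefix
  B='10' vs D='11': no prefix
  D='11' vs G='00': no prefix
  D='11' vs F='01': no prefix
  D='11' vs B='10': no prefix
No violation found over all pairs.

YES -- this is a valid prefix code. No codeword is a prefix of any other codeword.


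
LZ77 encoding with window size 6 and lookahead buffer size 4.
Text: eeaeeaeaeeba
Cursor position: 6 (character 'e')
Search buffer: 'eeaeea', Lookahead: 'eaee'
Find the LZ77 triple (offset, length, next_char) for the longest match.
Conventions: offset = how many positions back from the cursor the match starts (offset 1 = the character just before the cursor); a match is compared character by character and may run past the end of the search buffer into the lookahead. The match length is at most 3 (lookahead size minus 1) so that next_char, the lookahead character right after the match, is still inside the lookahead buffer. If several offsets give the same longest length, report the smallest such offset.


Try each offset into the search buffer:
  offset=1 (pos 5, char 'a'): match length 0
  offset=2 (pos 4, char 'e'): match length 3
  offset=3 (pos 3, char 'e'): match length 1
  offset=4 (pos 2, char 'a'): match length 0
  offset=5 (pos 1, char 'e'): match length 3
  offset=6 (pos 0, char 'e'): match length 1
Longest match has length 3, found at offsets 2, 5; take the smallest, offset 2.
next_char = character at position 6 + 3 = 9 -> 'e'

Best match: offset=2, length=3 (matching 'eae' starting at position 4)
LZ77 triple: (2, 3, 'e')


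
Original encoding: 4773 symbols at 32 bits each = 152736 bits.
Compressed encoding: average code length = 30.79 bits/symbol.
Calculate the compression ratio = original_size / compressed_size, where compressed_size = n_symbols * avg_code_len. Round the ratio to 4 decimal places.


original_size = n_symbols * orig_bits = 4773 * 32 = 152736 bits
compressed_size = n_symbols * avg_code_len = 4773 * 30.79 = 146960.67 bits
ratio = original_size / compressed_size = 152736 / 146960.67 = 1.0393

Compression ratio = 1.0393


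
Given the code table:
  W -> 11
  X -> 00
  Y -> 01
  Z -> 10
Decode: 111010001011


Decoding:
11 -> W
10 -> Z
10 -> Z
00 -> X
10 -> Z
11 -> W


Result: WZZXZW


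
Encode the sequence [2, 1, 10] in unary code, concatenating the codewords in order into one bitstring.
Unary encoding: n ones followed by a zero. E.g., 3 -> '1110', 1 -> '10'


Encode each number as n ones followed by a terminating 0:
  2 -> 110 (3 bits)
  1 -> 10 (2 bits)
  10 -> 11111111110 (11 bits)
Total length = 3 + 2 + 11 = 16 bits.

Unary([2, 1, 10]) = 1101011111111110 (16 bits)


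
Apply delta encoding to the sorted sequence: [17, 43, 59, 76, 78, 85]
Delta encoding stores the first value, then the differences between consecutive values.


First value: 17
Deltas:
  43 - 17 = 26
  59 - 43 = 16
  76 - 59 = 17
  78 - 76 = 2
  85 - 78 = 7


Delta encoded: [17, 26, 16, 17, 2, 7]


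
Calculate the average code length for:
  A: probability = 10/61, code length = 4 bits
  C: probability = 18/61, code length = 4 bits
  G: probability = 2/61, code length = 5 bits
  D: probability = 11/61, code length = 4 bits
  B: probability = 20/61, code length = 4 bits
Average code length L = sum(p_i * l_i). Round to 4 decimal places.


Weighted contributions p_i * l_i:
  A: (10/61) * 4 = 40/61
  C: (18/61) * 4 = 72/61
  G: (2/61) * 5 = 10/61
  D: (11/61) * 4 = 44/61
  B: (20/61) * 4 = 80/61
Sum = (40 + 72 + 10 + 44 + 80)/61 = 246/61

L = 246/61 = 4.0328 bits/symbol


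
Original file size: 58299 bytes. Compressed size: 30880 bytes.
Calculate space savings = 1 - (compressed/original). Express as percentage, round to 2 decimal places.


ratio = compressed/original = 30880/58299 = 0.529683
savings = 1 - ratio = 1 - 0.529683 = 0.470317
as a percentage: 0.470317 * 100 = 47.03%

Space savings = 1 - 30880/58299 = 47.03%


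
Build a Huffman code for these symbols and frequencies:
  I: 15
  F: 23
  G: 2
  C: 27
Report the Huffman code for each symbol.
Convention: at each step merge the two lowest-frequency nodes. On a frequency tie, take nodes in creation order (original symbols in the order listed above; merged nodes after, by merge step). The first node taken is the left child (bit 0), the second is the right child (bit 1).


Huffman tree construction:
Step 1: Merge G(2) + I(15) = 17
Step 2: Merge (G+I)(17) + F(23) = 40
Step 3: Merge C(27) + ((G+I)+F)(40) = 67
Read each symbol's code off the tree from the root (left child = 0, right child = 1).

Codes:
  I: 101 (length 3)
  F: 11 (length 2)
  G: 100 (length 3)
  C: 0 (length 1)
Average code length: 124/67 = 1.8507 bits/symbol


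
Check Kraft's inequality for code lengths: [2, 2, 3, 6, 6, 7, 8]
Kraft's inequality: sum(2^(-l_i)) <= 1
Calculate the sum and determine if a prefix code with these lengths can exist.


Sum = 2^(-2) + 2^(-2) + 2^(-3) + 2^(-6) + 2^(-6) + 2^(-7) + 2^(-8)
    = 0.25 + 0.25 + 0.125 + 0.015625 + 0.015625 + 0.0078125 + 0.00390625
    = 171/256 = 0.66796875
Since 0.66796875 <= 1, Kraft's inequality IS satisfied.
A prefix code with these lengths CAN exist.

Kraft sum = 0.66796875. Satisfied.


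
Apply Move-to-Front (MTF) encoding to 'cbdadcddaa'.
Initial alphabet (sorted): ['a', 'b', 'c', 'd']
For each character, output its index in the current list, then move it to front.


MTF encoding:
'c': index 2 in ['a', 'b', 'c', 'd'] -> ['c', 'a', 'b', 'd']
'b': index 2 in ['c', 'a', 'b', 'd'] -> ['b', 'c', 'a', 'd']
'd': index 3 in ['b', 'c', 'a', 'd'] -> ['d', 'b', 'c', 'a']
'a': index 3 in ['d', 'b', 'c', 'a'] -> ['a', 'd', 'b', 'c']
'd': index 1 in ['a', 'd', 'b', 'c'] -> ['d', 'a', 'b', 'c']
'c': index 3 in ['d', 'a', 'b', 'c'] -> ['c', 'd', 'a', 'b']
'd': index 1 in ['c', 'd', 'a', 'b'] -> ['d', 'c', 'a', 'b']
'd': index 0 in ['d', 'c', 'a', 'b'] -> ['d', 'c', 'a', 'b']
'a': index 2 in ['d', 'c', 'a', 'b'] -> ['a', 'd', 'c', 'b']
'a': index 0 in ['a', 'd', 'c', 'b'] -> ['a', 'd', 'c', 'b']


Output: [2, 2, 3, 3, 1, 3, 1, 0, 2, 0]


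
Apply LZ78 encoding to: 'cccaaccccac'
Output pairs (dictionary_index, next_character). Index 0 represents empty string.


LZ78 encoding steps:
Dictionary: {0: ''}
Step 1: w='' (idx 0), next='c' -> output (0, 'c'), add 'c' as idx 1
Step 2: w='c' (idx 1), next='c' -> output (1, 'c'), add 'cc' as idx 2
Step 3: w='' (idx 0), next='a' -> output (0, 'a'), add 'a' as idx 3
Step 4: w='a' (idx 3), next='c' -> output (3, 'c'), add 'ac' as idx 4
Step 5: w='cc' (idx 2), next='c' -> output (2, 'c'), add 'ccc' as idx 5
Step 6: w='ac' (idx 4), end of input -> output (4, '')


Encoded: [(0, 'c'), (1, 'c'), (0, 'a'), (3, 'c'), (2, 'c'), (4, '')]


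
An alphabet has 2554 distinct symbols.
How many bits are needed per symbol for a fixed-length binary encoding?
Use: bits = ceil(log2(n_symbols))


log2(2554) = 11.3185
Bracket: 2^11 = 2048 < 2554 <= 2^12 = 4096
So ceil(log2(2554)) = 12

bits = ceil(log2(2554)) = ceil(11.3185) = 12 bits


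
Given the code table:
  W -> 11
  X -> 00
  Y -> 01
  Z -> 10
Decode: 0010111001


Decoding:
00 -> X
10 -> Z
11 -> W
10 -> Z
01 -> Y


Result: XZWZY


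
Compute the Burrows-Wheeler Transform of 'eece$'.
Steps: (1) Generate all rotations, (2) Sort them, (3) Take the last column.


Rotations (sorted):
  0: $eece -> last char: e
  1: ce$ee -> last char: e
  2: e$eec -> last char: c
  3: ece$e -> last char: e
  4: eece$ -> last char: $


BWT = eece$


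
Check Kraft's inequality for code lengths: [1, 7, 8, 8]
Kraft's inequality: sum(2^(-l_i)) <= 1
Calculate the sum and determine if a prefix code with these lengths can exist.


Sum = 2^(-1) + 2^(-7) + 2^(-8) + 2^(-8)
    = 0.5 + 0.0078125 + 0.00390625 + 0.00390625
    = 132/256 = 0.515625
Since 0.515625 <= 1, Kraft's inequality IS satisfied.
A prefix code with these lengths CAN exist.

Kraft sum = 0.515625. Satisfied.


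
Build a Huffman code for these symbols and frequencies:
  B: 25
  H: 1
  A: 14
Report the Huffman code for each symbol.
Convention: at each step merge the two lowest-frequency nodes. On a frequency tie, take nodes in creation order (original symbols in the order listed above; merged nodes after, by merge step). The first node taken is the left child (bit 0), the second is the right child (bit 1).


Huffman tree construction:
Step 1: Merge H(1) + A(14) = 15
Step 2: Merge (H+A)(15) + B(25) = 40
Read each symbol's code off the tree from the root (left child = 0, right child = 1).

Codes:
  B: 1 (length 1)
  H: 00 (length 2)
  A: 01 (length 2)
Average code length: 55/40 = 1.3750 bits/symbol


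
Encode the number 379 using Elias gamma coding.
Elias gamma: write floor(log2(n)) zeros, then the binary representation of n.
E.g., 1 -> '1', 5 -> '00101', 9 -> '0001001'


num_bits = floor(log2(379)) + 1 = 9
leading_zeros = num_bits - 1 = 8
binary(379) = 101111011

Elias gamma(379) = '00000000' + '101111011' = 00000000101111011 (17 bits)


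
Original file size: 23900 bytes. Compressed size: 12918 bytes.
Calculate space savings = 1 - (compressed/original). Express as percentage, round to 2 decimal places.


ratio = compressed/original = 12918/23900 = 0.540502
savings = 1 - ratio = 1 - 0.540502 = 0.459498
as a percentage: 0.459498 * 100 = 45.95%

Space savings = 1 - 12918/23900 = 45.95%


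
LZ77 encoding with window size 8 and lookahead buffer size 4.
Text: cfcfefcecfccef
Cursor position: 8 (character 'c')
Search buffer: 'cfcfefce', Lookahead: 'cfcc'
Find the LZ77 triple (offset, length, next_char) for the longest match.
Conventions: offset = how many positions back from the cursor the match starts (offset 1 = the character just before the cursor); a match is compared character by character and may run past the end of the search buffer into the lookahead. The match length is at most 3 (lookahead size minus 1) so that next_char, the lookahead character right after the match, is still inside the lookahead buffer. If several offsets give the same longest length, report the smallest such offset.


Try each offset into the search buffer:
  offset=1 (pos 7, char 'e'): match length 0
  offset=2 (pos 6, char 'c'): match length 1
  offset=3 (pos 5, char 'f'): match length 0
  offset=4 (pos 4, char 'e'): match length 0
  offset=5 (pos 3, char 'f'): match length 0
  offset=6 (pos 2, char 'c'): match length 2
  offset=7 (pos 1, char 'f'): match length 0
  offset=8 (pos 0, char 'c'): match length 3
Longest match has length 3 at offset 8.
next_char = character at position 8 + 3 = 11 -> 'c'

Best match: offset=8, length=3 (matching 'cfc' starting at position 0)
LZ77 triple: (8, 3, 'c')


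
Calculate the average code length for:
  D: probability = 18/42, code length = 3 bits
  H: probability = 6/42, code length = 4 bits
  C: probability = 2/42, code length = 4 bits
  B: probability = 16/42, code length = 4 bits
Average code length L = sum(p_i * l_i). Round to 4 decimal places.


Weighted contributions p_i * l_i:
  D: (18/42) * 3 = 54/42
  H: (6/42) * 4 = 24/42
  C: (2/42) * 4 = 8/42
  B: (16/42) * 4 = 64/42
Sum = (54 + 24 + 8 + 64)/42 = 150/42

L = 150/42 = 3.5714 bits/symbol


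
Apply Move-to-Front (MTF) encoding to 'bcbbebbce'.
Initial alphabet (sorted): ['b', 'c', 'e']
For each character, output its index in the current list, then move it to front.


MTF encoding:
'b': index 0 in ['b', 'c', 'e'] -> ['b', 'c', 'e']
'c': index 1 in ['b', 'c', 'e'] -> ['c', 'b', 'e']
'b': index 1 in ['c', 'b', 'e'] -> ['b', 'c', 'e']
'b': index 0 in ['b', 'c', 'e'] -> ['b', 'c', 'e']
'e': index 2 in ['b', 'c', 'e'] -> ['e', 'b', 'c']
'b': index 1 in ['e', 'b', 'c'] -> ['b', 'e', 'c']
'b': index 0 in ['b', 'e', 'c'] -> ['b', 'e', 'c']
'c': index 2 in ['b', 'e', 'c'] -> ['c', 'b', 'e']
'e': index 2 in ['c', 'b', 'e'] -> ['e', 'c', 'b']


Output: [0, 1, 1, 0, 2, 1, 0, 2, 2]


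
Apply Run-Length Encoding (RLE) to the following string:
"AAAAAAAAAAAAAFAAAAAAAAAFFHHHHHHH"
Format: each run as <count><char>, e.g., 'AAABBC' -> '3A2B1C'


Scanning runs left to right:
  i=0: run of 'A' x 13 -> '13A'
  i=13: run of 'F' x 1 -> '1F'
  i=14: run of 'A' x 9 -> '9A'
  i=23: run of 'F' x 2 -> '2F'
  i=25: run of 'H' x 7 -> '7H'

RLE = 13A1F9A2F7H


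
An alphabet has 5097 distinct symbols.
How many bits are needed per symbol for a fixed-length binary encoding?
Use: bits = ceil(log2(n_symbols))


log2(5097) = 12.3154
Bracket: 2^12 = 4096 < 5097 <= 2^13 = 8192
So ceil(log2(5097)) = 13

bits = ceil(log2(5097)) = ceil(12.3154) = 13 bits


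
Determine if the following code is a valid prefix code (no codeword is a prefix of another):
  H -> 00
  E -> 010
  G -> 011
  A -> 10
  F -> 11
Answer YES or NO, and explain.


Checking each pair (does one codeword prefix another?):
  H='00' vs E='010': no prefix
  H='00' vs G='011': no prefix
  H='00' vs A='10': no prefix
  H='00' vs F='11': no prefix
  E='010' vs H='00': no prefix
  E='010' vs G='011': no prefix
  E='010' vs A='10': no prefix
  E='010' vs F='11': no prefix
  G='011' vs H='00': no prefix
  G='011' vs E='010': no prefix
  G='011' vs A='10': no prefix
  G='011' vs F='11': no prefix
  A='10' vs H='00': no prefix
  A='10' vs E='010': no prefix
  A='10' vs G='011': no prefix
  A='10' vs F='11': no prefix
  F='11' vs H='00': no prefix
  F='11' vs E='010': no prefix
  F='11' vs G='011': no prefix
  F='11' vs A='10': no prefix
No violation found over all pairs.

YES -- this is a valid prefix code. No codeword is a prefix of any other codeword.


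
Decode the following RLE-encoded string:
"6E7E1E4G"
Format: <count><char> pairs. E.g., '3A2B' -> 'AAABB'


Expanding each <count><char> pair:
  6E -> 'EEEEEE'
  7E -> 'EEEEEEE'
  1E -> 'E'
  4G -> 'GGGG'

Decoded = EEEEEEEEEEEEEEGGGG


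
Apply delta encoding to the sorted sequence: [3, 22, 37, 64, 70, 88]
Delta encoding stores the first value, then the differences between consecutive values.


First value: 3
Deltas:
  22 - 3 = 19
  37 - 22 = 15
  64 - 37 = 27
  70 - 64 = 6
  88 - 70 = 18


Delta encoded: [3, 19, 15, 27, 6, 18]


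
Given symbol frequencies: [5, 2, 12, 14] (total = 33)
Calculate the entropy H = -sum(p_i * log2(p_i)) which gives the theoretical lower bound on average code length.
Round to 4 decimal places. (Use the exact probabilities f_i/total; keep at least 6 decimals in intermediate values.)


Per-symbol terms -p_i * log2(p_i) with p_i = f_i/33:
  p = 5/33 = 0.151515: log2(p) = -2.722466, -p*log2(p) = 0.412495
  p = 2/33 = 0.060606: log2(p) = -4.044394, -p*log2(p) = 0.245115
  p = 12/33 = 0.363636: log2(p) = -1.459432, -p*log2(p) = 0.530702
  p = 14/33 = 0.424242: log2(p) = -1.237039, -p*log2(p) = 0.524805
H = 0.412495 + 0.245115 + 0.530702 + 0.524805 = 1.713117

H = 1.7131 bits/symbol


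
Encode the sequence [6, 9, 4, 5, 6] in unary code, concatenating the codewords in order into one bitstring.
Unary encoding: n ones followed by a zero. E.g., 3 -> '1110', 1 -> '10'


Encode each number as n ones followed by a terminating 0:
  6 -> 1111110 (7 bits)
  9 -> 1111111110 (10 bits)
  4 -> 11110 (5 bits)
  5 -> 111110 (6 bits)
  6 -> 1111110 (7 bits)
Total length = 7 + 10 + 5 + 6 + 7 = 35 bits.

Unary([6, 9, 4, 5, 6]) = 11111101111111110111101111101111110 (35 bits)


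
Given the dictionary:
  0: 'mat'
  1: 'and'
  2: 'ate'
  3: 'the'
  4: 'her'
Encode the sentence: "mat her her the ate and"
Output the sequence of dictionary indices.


Look up each word in the dictionary:
  'mat' -> 0
  'her' -> 4
  'her' -> 4
  'the' -> 3
  'ate' -> 2
  'and' -> 1

Encoded: [0, 4, 4, 3, 2, 1]


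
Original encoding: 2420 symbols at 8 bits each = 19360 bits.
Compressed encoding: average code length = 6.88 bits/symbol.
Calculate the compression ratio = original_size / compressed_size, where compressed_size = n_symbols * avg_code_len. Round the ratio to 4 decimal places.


original_size = n_symbols * orig_bits = 2420 * 8 = 19360 bits
compressed_size = n_symbols * avg_code_len = 2420 * 6.88 = 16649.6 bits
ratio = original_size / compressed_size = 19360 / 16649.6 = 1.1628

Compression ratio = 1.1628


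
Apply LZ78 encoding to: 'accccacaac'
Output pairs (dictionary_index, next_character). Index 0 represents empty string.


LZ78 encoding steps:
Dictionary: {0: ''}
Step 1: w='' (idx 0), next='a' -> output (0, 'a'), add 'a' as idx 1
Step 2: w='' (idx 0), next='c' -> output (0, 'c'), add 'c' as idx 2
Step 3: w='c' (idx 2), next='c' -> output (2, 'c'), add 'cc' as idx 3
Step 4: w='c' (idx 2), next='a' -> output (2, 'a'), add 'ca' as idx 4
Step 5: w='ca' (idx 4), next='a' -> output (4, 'a'), add 'caa' as idx 5
Step 6: w='c' (idx 2), end of input -> output (2, '')


Encoded: [(0, 'a'), (0, 'c'), (2, 'c'), (2, 'a'), (4, 'a'), (2, '')]


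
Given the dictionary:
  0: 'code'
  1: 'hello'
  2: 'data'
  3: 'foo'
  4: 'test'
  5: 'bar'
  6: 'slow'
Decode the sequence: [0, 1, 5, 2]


Look up each index in the dictionary:
  0 -> 'code'
  1 -> 'hello'
  5 -> 'bar'
  2 -> 'data'

Decoded: "code hello bar data"


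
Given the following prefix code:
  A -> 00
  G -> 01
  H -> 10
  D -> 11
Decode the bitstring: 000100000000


Decoding step by step:
Bits 00 -> A
Bits 01 -> G
Bits 00 -> A
Bits 00 -> A
Bits 00 -> A
Bits 00 -> A


Decoded message: AGAAAA


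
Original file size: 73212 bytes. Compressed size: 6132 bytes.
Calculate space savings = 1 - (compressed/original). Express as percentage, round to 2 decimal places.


ratio = compressed/original = 6132/73212 = 0.083757
savings = 1 - ratio = 1 - 0.083757 = 0.916243
as a percentage: 0.916243 * 100 = 91.62%

Space savings = 1 - 6132/73212 = 91.62%


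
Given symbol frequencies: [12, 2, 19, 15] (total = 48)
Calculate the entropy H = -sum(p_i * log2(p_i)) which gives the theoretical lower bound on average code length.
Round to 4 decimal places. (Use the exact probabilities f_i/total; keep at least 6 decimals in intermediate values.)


Per-symbol terms -p_i * log2(p_i) with p_i = f_i/48:
  p = 12/48 = 0.250000: log2(p) = -2.000000, -p*log2(p) = 0.500000
  p = 2/48 = 0.041667: log2(p) = -4.584963, -p*log2(p) = 0.191040
  p = 19/48 = 0.395833: log2(p) = -1.337035, -p*log2(p) = 0.529243
  p = 15/48 = 0.312500: log2(p) = -1.678072, -p*log2(p) = 0.524397
H = 0.500000 + 0.191040 + 0.529243 + 0.524397 = 1.744680

H = 1.7447 bits/symbol


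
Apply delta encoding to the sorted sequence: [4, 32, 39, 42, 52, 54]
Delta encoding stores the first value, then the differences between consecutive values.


First value: 4
Deltas:
  32 - 4 = 28
  39 - 32 = 7
  42 - 39 = 3
  52 - 42 = 10
  54 - 52 = 2


Delta encoded: [4, 28, 7, 3, 10, 2]


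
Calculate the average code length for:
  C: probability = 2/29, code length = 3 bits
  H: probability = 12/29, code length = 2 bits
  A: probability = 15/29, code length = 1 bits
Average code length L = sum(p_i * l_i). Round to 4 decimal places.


Weighted contributions p_i * l_i:
  C: (2/29) * 3 = 6/29
  H: (12/29) * 2 = 24/29
  A: (15/29) * 1 = 15/29
Sum = (6 + 24 + 15)/29 = 45/29

L = 45/29 = 1.5517 bits/symbol


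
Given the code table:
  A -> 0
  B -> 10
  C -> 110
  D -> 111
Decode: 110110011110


Decoding:
110 -> C
110 -> C
0 -> A
111 -> D
10 -> B


Result: CCADB


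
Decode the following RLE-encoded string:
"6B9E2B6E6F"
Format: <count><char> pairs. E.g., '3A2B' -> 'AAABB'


Expanding each <count><char> pair:
  6B -> 'BBBBBB'
  9E -> 'EEEEEEEEE'
  2B -> 'BB'
  6E -> 'EEEEEE'
  6F -> 'FFFFFF'

Decoded = BBBBBBEEEEEEEEEBBEEEEEEFFFFFF


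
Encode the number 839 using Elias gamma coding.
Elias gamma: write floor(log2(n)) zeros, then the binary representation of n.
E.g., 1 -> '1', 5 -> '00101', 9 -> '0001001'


num_bits = floor(log2(839)) + 1 = 10
leading_zeros = num_bits - 1 = 9
binary(839) = 1101000111

Elias gamma(839) = '000000000' + '1101000111' = 0000000001101000111 (19 bits)


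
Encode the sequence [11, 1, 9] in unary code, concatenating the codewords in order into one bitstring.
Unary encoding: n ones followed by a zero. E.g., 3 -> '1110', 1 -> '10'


Encode each number as n ones followed by a terminating 0:
  11 -> 111111111110 (12 bits)
  1 -> 10 (2 bits)
  9 -> 1111111110 (10 bits)
Total length = 12 + 2 + 10 = 24 bits.

Unary([11, 1, 9]) = 111111111110101111111110 (24 bits)


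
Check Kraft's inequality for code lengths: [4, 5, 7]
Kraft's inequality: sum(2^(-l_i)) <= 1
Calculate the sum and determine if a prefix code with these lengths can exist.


Sum = 2^(-4) + 2^(-5) + 2^(-7)
    = 0.0625 + 0.03125 + 0.0078125
    = 13/128 = 0.1015625
Since 0.1015625 <= 1, Kraft's inequality IS satisfied.
A prefix code with these lengths CAN exist.

Kraft sum = 0.1015625. Satisfied.


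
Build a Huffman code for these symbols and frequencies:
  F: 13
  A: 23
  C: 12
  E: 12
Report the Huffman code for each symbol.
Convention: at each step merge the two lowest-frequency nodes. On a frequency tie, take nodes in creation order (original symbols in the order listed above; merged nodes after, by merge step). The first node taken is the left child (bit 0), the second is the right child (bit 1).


Huffman tree construction:
Step 1: Merge C(12) + E(12) = 24
Step 2: Merge F(13) + A(23) = 36
Step 3: Merge (C+E)(24) + (F+A)(36) = 60
Read each symbol's code off the tree from the root (left child = 0, right child = 1).

Codes:
  F: 10 (length 2)
  A: 11 (length 2)
  C: 00 (length 2)
  E: 01 (length 2)
Average code length: 120/60 = 2.0000 bits/symbol


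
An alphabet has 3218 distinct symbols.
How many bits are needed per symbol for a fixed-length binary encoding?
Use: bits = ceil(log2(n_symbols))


log2(3218) = 11.6519
Bracket: 2^11 = 2048 < 3218 <= 2^12 = 4096
So ceil(log2(3218)) = 12

bits = ceil(log2(3218)) = ceil(11.6519) = 12 bits


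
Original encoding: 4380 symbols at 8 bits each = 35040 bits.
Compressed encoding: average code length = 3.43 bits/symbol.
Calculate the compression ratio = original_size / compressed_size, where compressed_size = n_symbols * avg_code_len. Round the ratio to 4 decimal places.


original_size = n_symbols * orig_bits = 4380 * 8 = 35040 bits
compressed_size = n_symbols * avg_code_len = 4380 * 3.43 = 15023.4 bits
ratio = original_size / compressed_size = 35040 / 15023.4 = 2.3324

Compression ratio = 2.3324


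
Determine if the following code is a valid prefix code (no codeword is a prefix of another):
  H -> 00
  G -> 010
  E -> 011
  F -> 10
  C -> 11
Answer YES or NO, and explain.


Checking each pair (does one codeword prefix another?):
  H='00' vs G='010': no prefix
  H='00' vs E='011': no prefix
  H='00' vs F='10': no prefix
  H='00' vs C='11': no prefix
  G='010' vs H='00': no prefix
  G='010' vs E='011': no prefix
  G='010' vs F='10': no prefix
  G='010' vs C='11': no prefix
  E='011' vs H='00': no prefix
  E='011' vs G='010': no prefix
  E='011' vs F='10': no prefix
  E='011' vs C='11': no prefix
  F='10' vs H='00': no prefix
  F='10' vs G='010': no prefix
  F='10' vs E='011': no prefix
  F='10' vs C='11': no prefix
  C='11' vs H='00': no prefix
  C='11' vs G='010': no prefix
  C='11' vs E='011': no prefix
  C='11' vs F='10': no prefix
No violation found over all pairs.

YES -- this is a valid prefix code. No codeword is a prefix of any other codeword.


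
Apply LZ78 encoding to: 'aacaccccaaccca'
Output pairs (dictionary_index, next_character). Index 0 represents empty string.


LZ78 encoding steps:
Dictionary: {0: ''}
Step 1: w='' (idx 0), next='a' -> output (0, 'a'), add 'a' as idx 1
Step 2: w='a' (idx 1), next='c' -> output (1, 'c'), add 'ac' as idx 2
Step 3: w='ac' (idx 2), next='c' -> output (2, 'c'), add 'acc' as idx 3
Step 4: w='' (idx 0), next='c' -> output (0, 'c'), add 'c' as idx 4
Step 5: w='c' (idx 4), next='a' -> output (4, 'a'), add 'ca' as idx 5
Step 6: w='acc' (idx 3), next='c' -> output (3, 'c'), add 'accc' as idx 6
Step 7: w='a' (idx 1), end of input -> output (1, '')


Encoded: [(0, 'a'), (1, 'c'), (2, 'c'), (0, 'c'), (4, 'a'), (3, 'c'), (1, '')]


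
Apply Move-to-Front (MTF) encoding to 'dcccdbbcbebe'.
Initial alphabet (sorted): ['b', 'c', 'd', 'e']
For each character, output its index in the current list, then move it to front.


MTF encoding:
'd': index 2 in ['b', 'c', 'd', 'e'] -> ['d', 'b', 'c', 'e']
'c': index 2 in ['d', 'b', 'c', 'e'] -> ['c', 'd', 'b', 'e']
'c': index 0 in ['c', 'd', 'b', 'e'] -> ['c', 'd', 'b', 'e']
'c': index 0 in ['c', 'd', 'b', 'e'] -> ['c', 'd', 'b', 'e']
'd': index 1 in ['c', 'd', 'b', 'e'] -> ['d', 'c', 'b', 'e']
'b': index 2 in ['d', 'c', 'b', 'e'] -> ['b', 'd', 'c', 'e']
'b': index 0 in ['b', 'd', 'c', 'e'] -> ['b', 'd', 'c', 'e']
'c': index 2 in ['b', 'd', 'c', 'e'] -> ['c', 'b', 'd', 'e']
'b': index 1 in ['c', 'b', 'd', 'e'] -> ['b', 'c', 'd', 'e']
'e': index 3 in ['b', 'c', 'd', 'e'] -> ['e', 'b', 'c', 'd']
'b': index 1 in ['e', 'b', 'c', 'd'] -> ['b', 'e', 'c', 'd']
'e': index 1 in ['b', 'e', 'c', 'd'] -> ['e', 'b', 'c', 'd']


Output: [2, 2, 0, 0, 1, 2, 0, 2, 1, 3, 1, 1]


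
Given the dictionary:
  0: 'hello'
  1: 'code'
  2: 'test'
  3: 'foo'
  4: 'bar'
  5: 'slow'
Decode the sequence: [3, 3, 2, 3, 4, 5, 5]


Look up each index in the dictionary:
  3 -> 'foo'
  3 -> 'foo'
  2 -> 'test'
  3 -> 'foo'
  4 -> 'bar'
  5 -> 'slow'
  5 -> 'slow'

Decoded: "foo foo test foo bar slow slow"


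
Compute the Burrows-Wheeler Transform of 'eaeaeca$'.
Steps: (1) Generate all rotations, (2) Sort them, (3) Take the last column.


Rotations (sorted):
  0: $eaeaeca -> last char: a
  1: a$eaeaec -> last char: c
  2: aeaeca$e -> last char: e
  3: aeca$eae -> last char: e
  4: ca$eaeae -> last char: e
  5: eaeaeca$ -> last char: $
  6: eaeca$ea -> last char: a
  7: eca$eaea -> last char: a


BWT = aceee$aa


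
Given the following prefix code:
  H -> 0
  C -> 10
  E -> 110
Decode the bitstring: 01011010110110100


Decoding step by step:
Bits 0 -> H
Bits 10 -> C
Bits 110 -> E
Bits 10 -> C
Bits 110 -> E
Bits 110 -> E
Bits 10 -> C
Bits 0 -> H


Decoded message: HCECEECH


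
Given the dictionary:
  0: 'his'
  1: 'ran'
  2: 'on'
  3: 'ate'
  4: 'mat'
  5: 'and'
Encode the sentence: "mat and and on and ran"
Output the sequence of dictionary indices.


Look up each word in the dictionary:
  'mat' -> 4
  'and' -> 5
  'and' -> 5
  'on' -> 2
  'and' -> 5
  'ran' -> 1

Encoded: [4, 5, 5, 2, 5, 1]


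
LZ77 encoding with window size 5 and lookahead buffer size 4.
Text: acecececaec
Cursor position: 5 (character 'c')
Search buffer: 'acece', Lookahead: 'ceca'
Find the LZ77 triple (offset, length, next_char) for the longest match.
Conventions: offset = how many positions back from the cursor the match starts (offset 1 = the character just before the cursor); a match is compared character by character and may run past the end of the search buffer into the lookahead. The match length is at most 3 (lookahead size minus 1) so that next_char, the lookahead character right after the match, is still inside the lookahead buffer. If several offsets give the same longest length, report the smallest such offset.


Try each offset into the search buffer:
  offset=1 (pos 4, char 'e'): match length 0
  offset=2 (pos 3, char 'c'): match length 3
  offset=3 (pos 2, char 'e'): match length 0
  offset=4 (pos 1, char 'c'): match length 3
  offset=5 (pos 0, char 'a'): match length 0
Longest match has length 3, found at offsets 2, 4; take the smallest, offset 2.
next_char = character at position 5 + 3 = 8 -> 'a'

Best match: offset=2, length=3 (matching 'cec' starting at position 3)
LZ77 triple: (2, 3, 'a')


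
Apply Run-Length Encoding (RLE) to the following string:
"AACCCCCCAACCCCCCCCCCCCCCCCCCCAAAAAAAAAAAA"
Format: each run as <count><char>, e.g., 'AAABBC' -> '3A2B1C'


Scanning runs left to right:
  i=0: run of 'A' x 2 -> '2A'
  i=2: run of 'C' x 6 -> '6C'
  i=8: run of 'A' x 2 -> '2A'
  i=10: run of 'C' x 19 -> '19C'
  i=29: run of 'A' x 12 -> '12A'

RLE = 2A6C2A19C12A


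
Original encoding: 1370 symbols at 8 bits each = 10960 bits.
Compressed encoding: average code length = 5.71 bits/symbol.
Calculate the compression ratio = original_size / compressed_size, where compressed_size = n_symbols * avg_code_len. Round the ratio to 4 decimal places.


original_size = n_symbols * orig_bits = 1370 * 8 = 10960 bits
compressed_size = n_symbols * avg_code_len = 1370 * 5.71 = 7822.7 bits
ratio = original_size / compressed_size = 10960 / 7822.7 = 1.4011

Compression ratio = 1.4011


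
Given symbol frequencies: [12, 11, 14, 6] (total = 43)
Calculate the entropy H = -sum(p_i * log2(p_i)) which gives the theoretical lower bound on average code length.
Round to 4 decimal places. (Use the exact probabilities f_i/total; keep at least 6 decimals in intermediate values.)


Per-symbol terms -p_i * log2(p_i) with p_i = f_i/43:
  p = 12/43 = 0.279070: log2(p) = -1.841302, -p*log2(p) = 0.513852
  p = 11/43 = 0.255814: log2(p) = -1.966833, -p*log2(p) = 0.503143
  p = 14/43 = 0.325581: log2(p) = -1.618910, -p*log2(p) = 0.527087
  p = 6/43 = 0.139535: log2(p) = -2.841302, -p*log2(p) = 0.396461
H = 0.513852 + 0.503143 + 0.527087 + 0.396461 = 1.940543

H = 1.9405 bits/symbol


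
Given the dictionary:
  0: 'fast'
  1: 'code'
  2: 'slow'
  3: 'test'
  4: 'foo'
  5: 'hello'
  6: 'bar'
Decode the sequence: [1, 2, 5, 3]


Look up each index in the dictionary:
  1 -> 'code'
  2 -> 'slow'
  5 -> 'hello'
  3 -> 'test'

Decoded: "code slow hello test"


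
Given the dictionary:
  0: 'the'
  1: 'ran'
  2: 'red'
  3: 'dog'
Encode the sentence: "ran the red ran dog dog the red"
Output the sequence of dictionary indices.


Look up each word in the dictionary:
  'ran' -> 1
  'the' -> 0
  'red' -> 2
  'ran' -> 1
  'dog' -> 3
  'dog' -> 3
  'the' -> 0
  'red' -> 2

Encoded: [1, 0, 2, 1, 3, 3, 0, 2]


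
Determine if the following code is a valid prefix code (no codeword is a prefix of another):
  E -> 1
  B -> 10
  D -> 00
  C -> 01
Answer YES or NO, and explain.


Checking each pair (does one codeword prefix another?):
  E='1' vs B='10': prefix -- VIOLATION

NO -- this is NOT a valid prefix code. E (1) is a prefix of B (10).


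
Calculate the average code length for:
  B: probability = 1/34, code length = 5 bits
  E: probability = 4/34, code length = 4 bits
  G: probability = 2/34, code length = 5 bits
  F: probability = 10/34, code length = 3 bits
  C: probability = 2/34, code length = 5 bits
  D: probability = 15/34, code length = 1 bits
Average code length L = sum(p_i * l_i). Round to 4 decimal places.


Weighted contributions p_i * l_i:
  B: (1/34) * 5 = 5/34
  E: (4/34) * 4 = 16/34
  G: (2/34) * 5 = 10/34
  F: (10/34) * 3 = 30/34
  C: (2/34) * 5 = 10/34
  D: (15/34) * 1 = 15/34
Sum = (5 + 16 + 10 + 30 + 10 + 15)/34 = 86/34

L = 86/34 = 2.5294 bits/symbol


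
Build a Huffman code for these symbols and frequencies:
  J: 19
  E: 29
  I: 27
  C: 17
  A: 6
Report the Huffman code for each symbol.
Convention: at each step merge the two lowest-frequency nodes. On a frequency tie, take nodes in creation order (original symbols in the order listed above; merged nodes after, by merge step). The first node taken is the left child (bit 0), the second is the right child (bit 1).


Huffman tree construction:
Step 1: Merge A(6) + C(17) = 23
Step 2: Merge J(19) + (A+C)(23) = 42
Step 3: Merge I(27) + E(29) = 56
Step 4: Merge (J+(A+C))(42) + (I+E)(56) = 98
Read each symbol's code off the tree from the root (left child = 0, right child = 1).

Codes:
  J: 00 (length 2)
  E: 11 (length 2)
  I: 10 (length 2)
  C: 011 (length 3)
  A: 010 (length 3)
Average code length: 219/98 = 2.2347 bits/symbol


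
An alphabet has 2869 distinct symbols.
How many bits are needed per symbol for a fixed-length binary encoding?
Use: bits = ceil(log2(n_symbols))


log2(2869) = 11.4863
Bracket: 2^11 = 2048 < 2869 <= 2^12 = 4096
So ceil(log2(2869)) = 12

bits = ceil(log2(2869)) = ceil(11.4863) = 12 bits


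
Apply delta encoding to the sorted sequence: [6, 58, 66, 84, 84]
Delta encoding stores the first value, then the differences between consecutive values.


First value: 6
Deltas:
  58 - 6 = 52
  66 - 58 = 8
  84 - 66 = 18
  84 - 84 = 0


Delta encoded: [6, 52, 8, 18, 0]


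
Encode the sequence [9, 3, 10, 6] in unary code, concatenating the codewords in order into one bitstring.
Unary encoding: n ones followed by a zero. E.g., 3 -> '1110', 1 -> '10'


Encode each number as n ones followed by a terminating 0:
  9 -> 1111111110 (10 bits)
  3 -> 1110 (4 bits)
  10 -> 11111111110 (11 bits)
  6 -> 1111110 (7 bits)
Total length = 10 + 4 + 11 + 7 = 32 bits.

Unary([9, 3, 10, 6]) = 11111111101110111111111101111110 (32 bits)


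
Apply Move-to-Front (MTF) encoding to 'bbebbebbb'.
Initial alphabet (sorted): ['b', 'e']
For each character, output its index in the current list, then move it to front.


MTF encoding:
'b': index 0 in ['b', 'e'] -> ['b', 'e']
'b': index 0 in ['b', 'e'] -> ['b', 'e']
'e': index 1 in ['b', 'e'] -> ['e', 'b']
'b': index 1 in ['e', 'b'] -> ['b', 'e']
'b': index 0 in ['b', 'e'] -> ['b', 'e']
'e': index 1 in ['b', 'e'] -> ['e', 'b']
'b': index 1 in ['e', 'b'] -> ['b', 'e']
'b': index 0 in ['b', 'e'] -> ['b', 'e']
'b': index 0 in ['b', 'e'] -> ['b', 'e']


Output: [0, 0, 1, 1, 0, 1, 1, 0, 0]


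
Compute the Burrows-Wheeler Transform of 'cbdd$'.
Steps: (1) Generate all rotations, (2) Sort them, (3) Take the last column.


Rotations (sorted):
  0: $cbdd -> last char: d
  1: bdd$c -> last char: c
  2: cbdd$ -> last char: $
  3: d$cbd -> last char: d
  4: dd$cb -> last char: b


BWT = dc$db


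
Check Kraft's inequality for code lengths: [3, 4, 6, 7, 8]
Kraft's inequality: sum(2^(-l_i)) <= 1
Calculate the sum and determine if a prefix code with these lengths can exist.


Sum = 2^(-3) + 2^(-4) + 2^(-6) + 2^(-7) + 2^(-8)
    = 0.125 + 0.0625 + 0.015625 + 0.0078125 + 0.00390625
    = 55/256 = 0.21484375
Since 0.21484375 <= 1, Kraft's inequality IS satisfied.
A prefix code with these lengths CAN exist.

Kraft sum = 0.21484375. Satisfied.


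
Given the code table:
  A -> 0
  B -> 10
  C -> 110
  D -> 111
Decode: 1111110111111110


Decoding:
111 -> D
111 -> D
0 -> A
111 -> D
111 -> D
110 -> C


Result: DDADDC


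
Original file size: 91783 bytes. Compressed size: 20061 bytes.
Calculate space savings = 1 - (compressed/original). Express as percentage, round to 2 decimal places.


ratio = compressed/original = 20061/91783 = 0.21857
savings = 1 - ratio = 1 - 0.21857 = 0.78143
as a percentage: 0.78143 * 100 = 78.14%

Space savings = 1 - 20061/91783 = 78.14%


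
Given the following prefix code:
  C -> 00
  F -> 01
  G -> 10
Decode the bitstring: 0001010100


Decoding step by step:
Bits 00 -> C
Bits 01 -> F
Bits 01 -> F
Bits 01 -> F
Bits 00 -> C


Decoded message: CFFFC


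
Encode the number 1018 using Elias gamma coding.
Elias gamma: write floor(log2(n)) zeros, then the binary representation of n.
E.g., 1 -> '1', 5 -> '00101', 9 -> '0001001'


num_bits = floor(log2(1018)) + 1 = 10
leading_zeros = num_bits - 1 = 9
binary(1018) = 1111111010

Elias gamma(1018) = '000000000' + '1111111010' = 0000000001111111010 (19 bits)


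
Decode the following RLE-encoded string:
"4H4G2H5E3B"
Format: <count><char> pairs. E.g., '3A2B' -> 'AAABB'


Expanding each <count><char> pair:
  4H -> 'HHHH'
  4G -> 'GGGG'
  2H -> 'HH'
  5E -> 'EEEEE'
  3B -> 'BBB'

Decoded = HHHHGGGGHHEEEEEBBB


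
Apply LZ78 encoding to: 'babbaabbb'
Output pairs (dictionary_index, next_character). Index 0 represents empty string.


LZ78 encoding steps:
Dictionary: {0: ''}
Step 1: w='' (idx 0), next='b' -> output (0, 'b'), add 'b' as idx 1
Step 2: w='' (idx 0), next='a' -> output (0, 'a'), add 'a' as idx 2
Step 3: w='b' (idx 1), next='b' -> output (1, 'b'), add 'bb' as idx 3
Step 4: w='a' (idx 2), next='a' -> output (2, 'a'), add 'aa' as idx 4
Step 5: w='bb' (idx 3), next='b' -> output (3, 'b'), add 'bbb' as idx 5


Encoded: [(0, 'b'), (0, 'a'), (1, 'b'), (2, 'a'), (3, 'b')]


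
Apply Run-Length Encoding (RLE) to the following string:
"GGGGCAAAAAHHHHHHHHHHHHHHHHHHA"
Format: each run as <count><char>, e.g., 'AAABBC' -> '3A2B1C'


Scanning runs left to right:
  i=0: run of 'G' x 4 -> '4G'
  i=4: run of 'C' x 1 -> '1C'
  i=5: run of 'A' x 5 -> '5A'
  i=10: run of 'H' x 18 -> '18H'
  i=28: run of 'A' x 1 -> '1A'

RLE = 4G1C5A18H1A


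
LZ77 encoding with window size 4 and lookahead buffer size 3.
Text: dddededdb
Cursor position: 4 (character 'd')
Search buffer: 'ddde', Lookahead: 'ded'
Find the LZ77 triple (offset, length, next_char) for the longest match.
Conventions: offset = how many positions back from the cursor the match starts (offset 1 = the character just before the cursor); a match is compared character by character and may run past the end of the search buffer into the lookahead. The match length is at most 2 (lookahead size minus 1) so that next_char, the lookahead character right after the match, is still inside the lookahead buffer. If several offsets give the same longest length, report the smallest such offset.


Try each offset into the search buffer:
  offset=1 (pos 3, char 'e'): match length 0
  offset=2 (pos 2, char 'd'): match length 2
  offset=3 (pos 1, char 'd'): match length 1
  offset=4 (pos 0, char 'd'): match length 1
Longest match has length 2 at offset 2.
next_char = character at position 4 + 2 = 6 -> 'd'

Best match: offset=2, length=2 (matching 'de' starting at position 2)
LZ77 triple: (2, 2, 'd')


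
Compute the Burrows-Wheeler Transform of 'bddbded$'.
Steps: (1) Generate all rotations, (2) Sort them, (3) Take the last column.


Rotations (sorted):
  0: $bddbded -> last char: d
  1: bddbded$ -> last char: $
  2: bded$bdd -> last char: d
  3: d$bddbde -> last char: e
  4: dbded$bd -> last char: d
  5: ddbded$b -> last char: b
  6: ded$bddb -> last char: b
  7: ed$bddbd -> last char: d


BWT = d$dedbbd


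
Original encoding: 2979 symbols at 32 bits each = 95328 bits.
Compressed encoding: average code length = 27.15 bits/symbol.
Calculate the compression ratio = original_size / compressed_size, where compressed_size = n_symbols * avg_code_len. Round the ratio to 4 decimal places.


original_size = n_symbols * orig_bits = 2979 * 32 = 95328 bits
compressed_size = n_symbols * avg_code_len = 2979 * 27.15 = 80879.85 bits
ratio = original_size / compressed_size = 95328 / 80879.85 = 1.1786

Compression ratio = 1.1786


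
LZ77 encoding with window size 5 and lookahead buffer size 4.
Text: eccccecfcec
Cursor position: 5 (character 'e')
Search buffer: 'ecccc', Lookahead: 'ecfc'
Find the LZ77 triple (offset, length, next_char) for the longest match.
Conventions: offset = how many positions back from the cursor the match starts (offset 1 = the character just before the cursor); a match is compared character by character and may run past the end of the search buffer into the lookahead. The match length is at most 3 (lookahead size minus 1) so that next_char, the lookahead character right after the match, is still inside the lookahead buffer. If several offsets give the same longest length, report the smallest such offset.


Try each offset into the search buffer:
  offset=1 (pos 4, char 'c'): match length 0
  offset=2 (pos 3, char 'c'): match length 0
  offset=3 (pos 2, char 'c'): match length 0
  offset=4 (pos 1, char 'c'): match length 0
  offset=5 (pos 0, char 'e'): match length 2
Longest match has length 2 at offset 5.
next_char = character at position 5 + 2 = 7 -> 'f'

Best match: offset=5, length=2 (matching 'ec' starting at position 0)
LZ77 triple: (5, 2, 'f')


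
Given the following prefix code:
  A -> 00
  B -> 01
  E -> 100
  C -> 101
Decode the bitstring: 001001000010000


Decoding step by step:
Bits 00 -> A
Bits 100 -> E
Bits 100 -> E
Bits 00 -> A
Bits 100 -> E
Bits 00 -> A


Decoded message: AEEAEA


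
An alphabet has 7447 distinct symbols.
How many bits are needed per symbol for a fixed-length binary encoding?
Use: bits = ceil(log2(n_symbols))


log2(7447) = 12.8624
Bracket: 2^12 = 4096 < 7447 <= 2^13 = 8192
So ceil(log2(7447)) = 13

bits = ceil(log2(7447)) = ceil(12.8624) = 13 bits
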